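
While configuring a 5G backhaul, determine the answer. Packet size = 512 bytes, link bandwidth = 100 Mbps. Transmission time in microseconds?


Given: packet = 512 bytes, bandwidth = 100 Mbps
Packet in bits = 512 * 8 = 4096 bits
Bandwidth = 100 * 10^6 = 100000000 bps
Time = 4096 / 100000000 seconds
Time in us = 4096 * 10^6 / 100000000 = 40.96

40.96


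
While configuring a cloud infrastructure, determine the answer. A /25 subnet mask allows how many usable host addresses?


Given: subnet mask /25
Host bits = 32 - 25 = 7
Total addresses = 2^7 = 128
Usable hosts = 128 - 2 (network + broadcast) = 126

126


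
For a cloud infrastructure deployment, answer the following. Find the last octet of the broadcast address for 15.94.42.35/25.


Given: IP = 15.94.42.35, prefix = /25
Host bits = 32 - 25 = 7
Network last octet = 35 AND mask = 0
Host part size = 2^7 - 1 = 127
Broadcast last octet = 0 OR 127 = 127

127


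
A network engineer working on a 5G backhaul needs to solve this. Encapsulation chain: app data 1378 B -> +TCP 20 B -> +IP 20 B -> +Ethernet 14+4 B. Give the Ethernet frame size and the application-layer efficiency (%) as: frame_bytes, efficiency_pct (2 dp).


TCP segment = 1378 + 20 = 1398 B
IP packet = 1398 + 20 = 1418 B
Ethernet frame = 1418 + 14 + 4 = 1436 B
Efficiency = app / frame = 1378 / 1436 = 0.959610 = 95.9610% -> 95.96% (2 dp)

1436, 95.96


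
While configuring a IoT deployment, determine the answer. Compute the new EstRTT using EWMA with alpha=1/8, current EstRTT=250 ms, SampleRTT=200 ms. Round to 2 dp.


Given: EstRTT = 250 ms, SampleRTT = 200 ms, alpha = 1/8
New EstRTT = (1 - alpha) * EstRTT + alpha * SampleRTT
(7/8) * 250 = 218.75
(1/8) * 200 = 25
New EstRTT = 218.75 + 25 = 243.75 ms -> 243.75 ms (2 dp)

243.75


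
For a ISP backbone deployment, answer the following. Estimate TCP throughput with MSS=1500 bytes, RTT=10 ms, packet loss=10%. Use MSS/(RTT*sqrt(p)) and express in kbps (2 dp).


Given: MSS = 1500 bytes, RTT = 10 ms, loss = 10%
RTT in seconds = 10 / 1000 = 0.01
Loss rate = 10% = 0.1
sqrt(loss) = sqrt(0.1) = 0.316227766017
Throughput (bytes/s) = 1500 / (0.01 * 0.316227766017) = 474341.6490
Throughput (kbps) = 474341.6490 * 8 / 1000 = 3794.733192 -> 3794.73 kbps (2 dp)

3794.73


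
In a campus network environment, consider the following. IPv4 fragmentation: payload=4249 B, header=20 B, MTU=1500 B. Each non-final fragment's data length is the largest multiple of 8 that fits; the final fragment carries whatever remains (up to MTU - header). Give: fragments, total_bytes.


Max data per non-final fragment = floor((MTU - header)/8)*8 = floor((1500 - 20)/8)*8 = floor(1480/8)*8 = 1480 B
Final fragment needs no 8-byte alignment: it can carry up to MTU - header = 1480 B
Non-final fragments needed = ceil((payload - 1480) / 1480) = ceil(2769/1480) = ceil(1.8709) = 2
Number of fragments = 2 + 1 = 3
Fragment sizes (data): 2 * 1480 B + 1289 B (last, 1289 <= 1480 OK)
Total bytes sent = payload + n_frags * header = 4249 + 3*20 = 4249 + 60 = 4309 B

3, 4309


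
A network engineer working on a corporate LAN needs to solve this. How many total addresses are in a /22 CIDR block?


Given: CIDR prefix /22
Host bits = 32 - 22 = 10
Total addresses = 2^10 = 1024

1024


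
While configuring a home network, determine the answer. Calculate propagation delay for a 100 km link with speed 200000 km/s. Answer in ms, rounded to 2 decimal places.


Given: distance = 100 km, speed = 200000 km/s
Delay = distance / speed = 100 / 200000 seconds
Delay in ms = 100 * 1000 / 200000
Delay = 0.5000 ms
Rounded to 2 dp = 0.50 ms

0.50


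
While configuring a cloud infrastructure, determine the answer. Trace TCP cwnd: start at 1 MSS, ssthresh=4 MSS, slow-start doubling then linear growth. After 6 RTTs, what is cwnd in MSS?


RTT 0: cwnd = 1 MSS (initial)
RTT 1: cwnd = 2 MSS (slow start, doubled)
RTT 2: cwnd = 4 MSS (slow start, doubled)
RTT 3: cwnd = 5 MSS (congestion avoidance, +1)
RTT 4: cwnd = 6 MSS (congestion avoidance, +1)
RTT 5: cwnd = 7 MSS (congestion avoidance, +1)
RTT 6: cwnd = 8 MSS (congestion avoidance, +1)

8


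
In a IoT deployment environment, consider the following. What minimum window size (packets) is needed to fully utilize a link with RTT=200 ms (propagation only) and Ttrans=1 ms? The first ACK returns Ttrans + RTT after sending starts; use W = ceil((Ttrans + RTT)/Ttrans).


Given: Ttrans = 1 ms, RTT = 200 ms (= 2 * Tprop, Tprop = 100 ms)
Time until first ACK returns = Ttrans + RTT = 1 + 200 = 201 ms
Need W * Ttrans >= Ttrans + RTT  ->  W >= (Ttrans + RTT) / Ttrans
(Ttrans + RTT) / Ttrans = 201 / 1 = 201
W_min = ceil(201) = 201

201


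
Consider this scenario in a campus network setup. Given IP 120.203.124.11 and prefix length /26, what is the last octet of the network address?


Given: IP = 120.203.124.11, prefix = /26
Subnet mask = 255.255.255.192
Last octet of IP: 11
Last octet of mask: 192
Network last octet = 11 AND 192 = 0

0


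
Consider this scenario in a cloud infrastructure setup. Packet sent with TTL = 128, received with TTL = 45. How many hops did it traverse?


Given: initial TTL = 128, received TTL = 45
Hops = initial TTL - received TTL
Hops = 128 - 45 = 83

83


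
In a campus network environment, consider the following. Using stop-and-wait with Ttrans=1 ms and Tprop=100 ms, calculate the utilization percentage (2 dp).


Given: Ttrans = 1 ms, Tprop = 100 ms
RTT = 2 * Tprop = 2 * 100 = 200 ms
U = Ttrans / (Ttrans + RTT)
U = 1 / (1 + 200)
U = 1 / 201 = 0.004975
U% = 0.50%

0.50


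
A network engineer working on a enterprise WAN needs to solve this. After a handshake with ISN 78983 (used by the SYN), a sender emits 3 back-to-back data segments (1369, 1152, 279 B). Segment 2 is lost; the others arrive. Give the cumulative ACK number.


SYN uses sequence number 78983; first data byte = ISN + 1 = 78984.
Segment 1: SEQ = 78984, len = 1369 B, covers [78984, 80352]
Segment 2: SEQ = 80353, len = 1152 B, covers [80353, 81504] [LOST]
Segment 3: SEQ = 81505, len = 279 B, covers [81505, 81783]
In-order data received: bytes [78984, 80352] (segments 1..1).
Segment 2 missing -> gap begins at byte 80353; later segments buffered out of order.
Cumulative ACK = next expected in-order byte = 78984 + 1369 = 80353

80353


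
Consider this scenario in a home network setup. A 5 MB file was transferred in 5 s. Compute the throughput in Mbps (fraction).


Given: file = 5 MB, time = 5 s
File in Mb = 5 * 8 = 40 Mb
Throughput = 40 / 5 Mbps
Throughput = 8 Mbps

8


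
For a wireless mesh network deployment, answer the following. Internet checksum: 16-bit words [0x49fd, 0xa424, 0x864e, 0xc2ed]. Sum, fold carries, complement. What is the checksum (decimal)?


Given words: [0x49fd, 0xa424, 0x864e, 0xc2ed]
Step 1: Sum all words
Raw sum = 18941 + 42020 + 34382 + 49901 = 145244
Step 2: Fold carry: (14172 + 2) = 14174
One's complement = ~14174 & 0xFFFF = 51361

51361


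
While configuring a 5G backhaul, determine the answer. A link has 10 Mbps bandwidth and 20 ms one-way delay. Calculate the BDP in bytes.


Given: bandwidth = 10 Mbps, delay = 20 ms
BDP in bits = 10 * 10^6 * 20 / 1000
BDP in bits = 200000
BDP in bytes = 200000 / 8 = 25000

25000


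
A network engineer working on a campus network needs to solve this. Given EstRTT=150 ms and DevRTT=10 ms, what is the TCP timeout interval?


Given: EstRTT = 150 ms, DevRTT = 10 ms
Timeout = EstRTT + 4 * DevRTT
4 * DevRTT = 4 * 10 = 40
Timeout = 150 + 40 = 190 ms

190


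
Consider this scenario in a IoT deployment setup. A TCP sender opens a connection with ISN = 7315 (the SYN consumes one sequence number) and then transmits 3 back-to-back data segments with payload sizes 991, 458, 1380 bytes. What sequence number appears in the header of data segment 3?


The SYN occupies sequence number ISN = 7315, so the first data byte is ISN + 1 = 7316.
SEQ of data segment i = (ISN + 1) + sum of payload sizes of segments 1..i-1.
Segment 1: SEQ = 7316, payload = 991 bytes
Segment 2: SEQ = 8307, payload = 458 bytes
Segment 3: SEQ = 8765, payload = 1380 bytes
SEQ of segment 3 = 7316 + 991 + 458 = 8765

8765


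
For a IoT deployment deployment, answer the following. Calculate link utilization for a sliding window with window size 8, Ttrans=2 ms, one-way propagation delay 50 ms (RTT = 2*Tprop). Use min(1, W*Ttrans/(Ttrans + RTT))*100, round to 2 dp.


Given: W = 8, Ttrans = 2 ms, RTT = 100 ms (= 2 * Tprop, Tprop = 50 ms)
Cycle time = Ttrans + RTT = 2 + 100 = 102 ms (first packet sent until its ACK returns)
W * Ttrans = 8 * 2 = 16 ms of sending per cycle
W * Ttrans / (Ttrans + RTT) = 16 / 102 = 0.156863
U = min(1, 0.156863) = 0.156863
U% = 15.69%

15.69


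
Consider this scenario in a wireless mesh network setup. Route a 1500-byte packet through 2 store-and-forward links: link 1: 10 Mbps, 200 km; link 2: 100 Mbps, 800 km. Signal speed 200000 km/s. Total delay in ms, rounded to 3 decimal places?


Packet = 1500 bytes = 12000 bits. Store-and-forward: sum (t_trans + t_prop) per link.
Link 1: t_trans = 12000/(10*10^6) s = 1.2000 ms; t_prop = 200/200000 s = 1.0000 ms; subtotal = 2.2000 ms
Link 2: t_trans = 12000/(100*10^6) s = 0.1200 ms; t_prop = 800/200000 s = 4.0000 ms; subtotal = 4.1200 ms
End-to-end = 2.2000 + 4.1200 = 6.3200 ms -> 6.320 ms (3 dp)

6.320


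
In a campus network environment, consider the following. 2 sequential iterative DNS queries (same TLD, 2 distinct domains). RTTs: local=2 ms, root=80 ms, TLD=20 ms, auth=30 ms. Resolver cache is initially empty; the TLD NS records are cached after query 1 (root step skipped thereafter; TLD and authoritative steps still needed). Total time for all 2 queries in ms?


Lookup 1 (cold cache): local + root + TLD + auth = 2 + 80 + 20 + 30 = 132 ms
Lookups 2..2 (TLD NS cached -> skip root; new domain -> still ask TLD and auth): local + TLD + auth = 2 + 20 + 30 = 52 ms each
Remaining 1 lookups: 1 * 52 = 52 ms
Total = 132 + 52 = 184 ms

184


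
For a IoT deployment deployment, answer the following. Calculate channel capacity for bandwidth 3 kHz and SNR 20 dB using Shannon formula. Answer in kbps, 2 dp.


Given: B = 3 kHz, SNR = 20 dB
SNR linear = 10^(20/10) = 100
1 + SNR = 101
log2(101) = 6.6582114828
C = 3 * 1000 * 6.6582114828 = 19974.6344 bps
C = 19.974634 kbps -> 19.97 kbps (2 dp)

19.97


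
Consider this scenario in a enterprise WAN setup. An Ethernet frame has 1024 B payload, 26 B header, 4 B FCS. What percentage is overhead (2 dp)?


Given: payload = 1024 B, header = 26 B, trailer = 4 B
Overhead bytes = header + trailer = 26 + 4 = 30
Total frame = payload + overhead = 1024 + 30 = 1054
Overhead % = 30 / 1054 * 100 = 2.8463% -> 2.85% (2 dp)

2.85


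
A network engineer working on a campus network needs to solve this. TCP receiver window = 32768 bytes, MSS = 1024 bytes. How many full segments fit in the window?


Given: RWND = 32768 bytes, MSS = 1024 bytes
Full segments = floor(RWND / MSS)
Full segments = floor(32768 / 1024)
Full segments = floor(32.0) = 32

32


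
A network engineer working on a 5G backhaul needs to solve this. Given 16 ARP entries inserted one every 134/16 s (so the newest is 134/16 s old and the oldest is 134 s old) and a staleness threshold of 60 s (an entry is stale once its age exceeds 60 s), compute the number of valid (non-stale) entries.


Ages are k * 134/16 s for k = 1..16 (spacing = 8.3750 s).
Entry k is valid iff k * 134/16 <= 60 iff k <= 16 * 60 / 134 = 7.1642
n_valid = floor(7.1642) = 7
(n_stale = 16 - 7 = 9)

7


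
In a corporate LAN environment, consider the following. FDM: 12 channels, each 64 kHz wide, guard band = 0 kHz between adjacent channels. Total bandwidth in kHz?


Given: 12 channels, 64 kHz each, guard = 0 kHz
Channel bandwidth = 12 * 64 = 768 kHz
Guard bands = 11 gaps * 0 kHz = 0 kHz
Total = 768 + 0 = 768 kHz

768


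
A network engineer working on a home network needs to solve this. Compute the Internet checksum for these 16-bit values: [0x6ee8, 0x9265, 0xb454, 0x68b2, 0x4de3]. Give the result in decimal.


Given words: [0x6ee8, 0x9265, 0xb454, 0x68b2, 0x4de3]
Step 1: Sum all words
Raw sum = 28392 + 37477 + 46164 + 26802 + 19939 = 158774
Step 2: Fold carry: (27702 + 2) = 27704
One's complement = ~27704 & 0xFFFF = 37831

37831


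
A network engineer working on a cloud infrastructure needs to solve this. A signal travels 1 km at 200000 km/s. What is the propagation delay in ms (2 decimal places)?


Given: distance = 1 km, speed = 200000 km/s
Delay = distance / speed = 1 / 200000 seconds
Delay in ms = 1 * 1000 / 200000
Delay = 0.0050 ms
Rounded to 2 dp = 0.01 ms

0.01


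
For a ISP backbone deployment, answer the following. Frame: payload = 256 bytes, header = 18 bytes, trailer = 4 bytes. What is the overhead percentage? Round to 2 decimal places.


Given: payload = 256 B, header = 18 B, trailer = 4 B
Overhead bytes = header + trailer = 18 + 4 = 22
Total frame = payload + overhead = 256 + 22 = 278
Overhead % = 22 / 278 * 100 = 7.9137% -> 7.91% (2 dp)

7.91


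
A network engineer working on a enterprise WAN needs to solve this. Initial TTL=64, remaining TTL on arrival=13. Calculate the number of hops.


Given: initial TTL = 64, received TTL = 13
Hops = initial TTL - received TTL
Hops = 64 - 13 = 51

51


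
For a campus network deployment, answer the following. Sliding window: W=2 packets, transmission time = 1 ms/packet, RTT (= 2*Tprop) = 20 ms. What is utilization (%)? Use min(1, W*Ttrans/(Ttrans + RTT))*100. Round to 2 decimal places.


Given: W = 2, Ttrans = 1 ms, RTT = 20 ms (= 2 * Tprop, Tprop = 10 ms)
Cycle time = Ttrans + RTT = 1 + 20 = 21 ms (first packet sent until its ACK returns)
W * Ttrans = 2 * 1 = 2 ms of sending per cycle
W * Ttrans / (Ttrans + RTT) = 2 / 21 = 0.095238
U = min(1, 0.095238) = 0.095238
U% = 9.52%

9.52


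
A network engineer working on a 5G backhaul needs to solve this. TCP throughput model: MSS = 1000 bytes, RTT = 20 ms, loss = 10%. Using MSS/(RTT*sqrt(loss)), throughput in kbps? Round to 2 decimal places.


Given: MSS = 1000 bytes, RTT = 20 ms, loss = 10%
RTT in seconds = 20 / 1000 = 0.02
Loss rate = 10% = 0.1
sqrt(loss) = sqrt(0.1) = 0.316227766017
Throughput (bytes/s) = 1000 / (0.02 * 0.316227766017) = 158113.8830
Throughput (kbps) = 158113.8830 * 8 / 1000 = 1264.911064 -> 1264.91 kbps (2 dp)

1264.91


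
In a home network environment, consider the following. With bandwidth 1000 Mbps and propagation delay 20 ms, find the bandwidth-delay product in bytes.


Given: bandwidth = 1000 Mbps, delay = 20 ms
BDP in bits = 1000 * 10^6 * 20 / 1000
BDP in bits = 20000000
BDP in bytes = 20000000 / 8 = 2500000

2500000


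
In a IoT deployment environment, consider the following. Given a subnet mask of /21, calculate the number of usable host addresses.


Given: subnet mask /21
Host bits = 32 - 21 = 11
Total addresses = 2^11 = 2048
Usable hosts = 2048 - 2 (network + broadcast) = 2046

2046


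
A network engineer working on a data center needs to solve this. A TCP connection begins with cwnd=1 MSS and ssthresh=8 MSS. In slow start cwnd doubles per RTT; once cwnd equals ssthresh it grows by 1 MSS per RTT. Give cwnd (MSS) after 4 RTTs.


RTT 0: cwnd = 1 MSS (initial)
RTT 1: cwnd = 2 MSS (slow start, doubled)
RTT 2: cwnd = 4 MSS (slow start, doubled)
RTT 3: cwnd = 8 MSS (slow start, doubled)
RTT 4: cwnd = 9 MSS (congestion avoidance, +1)

9


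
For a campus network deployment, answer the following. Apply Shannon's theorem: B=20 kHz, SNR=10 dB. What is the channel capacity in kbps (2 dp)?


Given: B = 20 kHz, SNR = 10 dB
SNR linear = 10^(10/10) = 10
1 + SNR = 11
log2(11) = 3.4594316186
C = 20 * 1000 * 3.4594316186 = 69188.6324 bps
C = 69.188632 kbps -> 69.19 kbps (2 dp)

69.19


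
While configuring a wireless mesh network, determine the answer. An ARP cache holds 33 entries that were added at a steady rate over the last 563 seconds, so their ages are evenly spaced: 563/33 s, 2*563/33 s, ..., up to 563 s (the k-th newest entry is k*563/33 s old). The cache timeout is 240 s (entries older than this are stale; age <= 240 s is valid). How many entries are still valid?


Ages are k * 563/33 s for k = 1..33 (spacing = 17.0606 s).
Entry k is valid iff k * 563/33 <= 240 iff k <= 33 * 240 / 563 = 14.0675
n_valid = floor(14.0675) = 14
(n_stale = 33 - 14 = 19)

14


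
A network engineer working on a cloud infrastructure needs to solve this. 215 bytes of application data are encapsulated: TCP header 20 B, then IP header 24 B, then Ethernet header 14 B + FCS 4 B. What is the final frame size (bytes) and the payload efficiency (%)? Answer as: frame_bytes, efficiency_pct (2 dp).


TCP segment = 215 + 20 = 235 B
IP packet = 235 + 24 = 259 B
Ethernet frame = 259 + 14 + 4 = 277 B
Efficiency = app / frame = 215 / 277 = 0.776173 = 77.6173% -> 77.62% (2 dp)

277, 77.62


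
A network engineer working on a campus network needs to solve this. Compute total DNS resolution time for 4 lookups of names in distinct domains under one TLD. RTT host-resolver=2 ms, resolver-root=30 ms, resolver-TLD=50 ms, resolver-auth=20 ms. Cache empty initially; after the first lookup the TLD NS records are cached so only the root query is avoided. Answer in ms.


Lookup 1 (cold cache): local + root + TLD + auth = 2 + 30 + 50 + 20 = 102 ms
Lookups 2..4 (TLD NS cached -> skip root; new domain -> still ask TLD and auth): local + TLD + auth = 2 + 50 + 20 = 72 ms each
Remaining 3 lookups: 3 * 72 = 216 ms
Total = 102 + 216 = 318 ms

318


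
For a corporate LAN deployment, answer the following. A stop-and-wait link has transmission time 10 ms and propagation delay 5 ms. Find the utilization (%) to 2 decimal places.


Given: Ttrans = 10 ms, Tprop = 5 ms
RTT = 2 * Tprop = 2 * 5 = 10 ms
U = Ttrans / (Ttrans + RTT)
U = 10 / (10 + 10)
U = 10 / 20 = 0.5
U% = 50.00%

50.00


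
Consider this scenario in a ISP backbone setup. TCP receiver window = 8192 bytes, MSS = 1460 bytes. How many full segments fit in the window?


Given: RWND = 8192 bytes, MSS = 1460 bytes
Full segments = floor(RWND / MSS)
Full segments = floor(8192 / 1460)
Full segments = floor(5.611) = 5

5


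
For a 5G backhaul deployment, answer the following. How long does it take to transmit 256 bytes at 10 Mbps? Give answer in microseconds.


Given: packet = 256 bytes, bandwidth = 10 Mbps
Packet in bits = 256 * 8 = 2048 bits
Bandwidth = 10 * 10^6 = 10000000 bps
Time = 2048 / 10000000 seconds
Time in us = 2048 * 10^6 / 10000000 = 204.8

204.8


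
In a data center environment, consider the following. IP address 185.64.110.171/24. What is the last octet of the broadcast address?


Given: IP = 185.64.110.171, prefix = /24
Host bits = 32 - 24 = 8
Network last octet = 171 AND mask = 0
Host part size = 2^8 - 1 = 255
Broadcast last octet = 0 OR 255 = 255

255


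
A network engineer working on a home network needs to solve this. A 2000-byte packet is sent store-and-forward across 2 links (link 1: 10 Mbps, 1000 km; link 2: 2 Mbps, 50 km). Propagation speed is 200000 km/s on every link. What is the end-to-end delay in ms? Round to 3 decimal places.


Packet = 2000 bytes = 16000 bits. Store-and-forward: sum (t_trans + t_prop) per link.
Link 1: t_trans = 16000/(10*10^6) s = 1.6000 ms; t_prop = 1000/200000 s = 5.0000 ms; subtotal = 6.6000 ms
Link 2: t_trans = 16000/(2*10^6) s = 8.0000 ms; t_prop = 50/200000 s = 0.2500 ms; subtotal = 8.2500 ms
End-to-end = 6.6000 + 8.2500 = 14.8500 ms -> 14.850 ms (3 dp)

14.850


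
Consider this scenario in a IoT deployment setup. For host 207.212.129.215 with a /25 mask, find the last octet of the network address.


Given: IP = 207.212.129.215, prefix = /25
Subnet mask = 255.255.255.128
Last octet of IP: 215
Last octet of mask: 128
Network last octet = 215 AND 128 = 128

128


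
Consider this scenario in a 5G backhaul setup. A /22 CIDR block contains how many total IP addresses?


Given: CIDR prefix /22
Host bits = 32 - 22 = 10
Total addresses = 2^10 = 1024

1024


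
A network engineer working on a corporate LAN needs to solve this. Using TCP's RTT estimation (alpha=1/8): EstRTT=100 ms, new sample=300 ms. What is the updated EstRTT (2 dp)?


Given: EstRTT = 100 ms, SampleRTT = 300 ms, alpha = 1/8
New EstRTT = (1 - alpha) * EstRTT + alpha * SampleRTT
(7/8) * 100 = 87.5
(1/8) * 300 = 37.5
New EstRTT = 87.5 + 37.5 = 125 ms -> 125.00 ms (2 dp)

125.00


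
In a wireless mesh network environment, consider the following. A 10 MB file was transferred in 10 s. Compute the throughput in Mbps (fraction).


Given: file = 10 MB, time = 10 s
File in Mb = 10 * 8 = 80 Mb
Throughput = 80 / 10 Mbps
Throughput = 8 Mbps

8


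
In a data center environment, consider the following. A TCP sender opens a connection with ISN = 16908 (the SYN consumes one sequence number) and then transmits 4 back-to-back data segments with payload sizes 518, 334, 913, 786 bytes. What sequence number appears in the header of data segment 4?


The SYN occupies sequence number ISN = 16908, so the first data byte is ISN + 1 = 16909.
SEQ of data segment i = (ISN + 1) + sum of payload sizes of segments 1..i-1.
Segment 1: SEQ = 16909, payload = 518 bytes
Segment 2: SEQ = 17427, payload = 334 bytes
Segment 3: SEQ = 17761, payload = 913 bytes
Segment 4: SEQ = 18674, payload = 786 bytes
SEQ of segment 4 = 16909 + 518 + 334 + 913 = 18674

18674


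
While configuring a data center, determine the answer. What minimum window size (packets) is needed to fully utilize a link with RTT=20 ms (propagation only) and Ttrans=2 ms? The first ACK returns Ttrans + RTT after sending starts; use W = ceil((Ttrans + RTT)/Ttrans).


Given: Ttrans = 2 ms, RTT = 20 ms (= 2 * Tprop, Tprop = 10 ms)
Time until first ACK returns = Ttrans + RTT = 2 + 20 = 22 ms
Need W * Ttrans >= Ttrans + RTT  ->  W >= (Ttrans + RTT) / Ttrans
(Ttrans + RTT) / Ttrans = 22 / 2 = 11
W_min = ceil(11) = 11

11


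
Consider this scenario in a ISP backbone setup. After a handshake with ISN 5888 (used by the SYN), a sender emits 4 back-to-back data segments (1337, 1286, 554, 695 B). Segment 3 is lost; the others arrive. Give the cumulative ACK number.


SYN uses sequence number 5888; first data byte = ISN + 1 = 5889.
Segment 1: SEQ = 5889, len = 1337 B, covers [5889, 7225]
Segment 2: SEQ = 7226, len = 1286 B, covers [7226, 8511]
Segment 3: SEQ = 8512, len = 554 B, covers [8512, 9065] [LOST]
Segment 4: SEQ = 9066, len = 695 B, covers [9066, 9760]
In-order data received: bytes [5889, 8511] (segments 1..2).
Segment 3 missing -> gap begins at byte 8512; later segments buffered out of order.
Cumulative ACK = next expected in-order byte = 5889 + 1337 + 1286 = 8512

8512


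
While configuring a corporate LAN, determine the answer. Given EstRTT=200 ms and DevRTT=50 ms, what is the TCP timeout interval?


Given: EstRTT = 200 ms, DevRTT = 50 ms
Timeout = EstRTT + 4 * DevRTT
4 * DevRTT = 4 * 50 = 200
Timeout = 200 + 200 = 400 ms

400


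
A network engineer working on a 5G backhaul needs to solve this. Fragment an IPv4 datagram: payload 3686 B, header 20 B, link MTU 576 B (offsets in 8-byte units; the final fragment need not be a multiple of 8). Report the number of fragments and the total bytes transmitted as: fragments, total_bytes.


Max data per non-final fragment = floor((MTU - header)/8)*8 = floor((576 - 20)/8)*8 = floor(556/8)*8 = 552 B
Final fragment needs no 8-byte alignment: it can carry up to MTU - header = 556 B
Non-final fragments needed = ceil((payload - 556) / 552) = ceil(3130/552) = ceil(5.6703) = 6
Number of fragments = 6 + 1 = 7
Fragment sizes (data): 6 * 552 B + 374 B (last, 374 <= 556 OK)
Total bytes sent = payload + n_frags * header = 3686 + 7*20 = 3686 + 140 = 3826 B

7, 3826


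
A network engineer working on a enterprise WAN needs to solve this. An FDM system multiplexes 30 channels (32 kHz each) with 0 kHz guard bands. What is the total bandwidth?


Given: 30 channels, 32 kHz each, guard = 0 kHz
Channel bandwidth = 30 * 32 = 960 kHz
Guard bands = 29 gaps * 0 kHz = 0 kHz
Total = 960 + 0 = 960 kHz

960


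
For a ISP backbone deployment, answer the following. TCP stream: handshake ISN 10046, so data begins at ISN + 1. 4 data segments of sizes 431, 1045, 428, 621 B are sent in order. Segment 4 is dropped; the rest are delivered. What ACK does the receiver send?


SYN uses sequence number 10046; first data byte = ISN + 1 = 10047.
Segment 1: SEQ = 10047, len = 431 B, covers [10047, 10477]
Segment 2: SEQ = 10478, len = 1045 B, covers [10478, 11522]
Segment 3: SEQ = 11523, len = 428 B, covers [11523, 11950]
Segment 4: SEQ = 11951, len = 621 B, covers [11951, 12571] [LOST]
In-order data received: bytes [10047, 11950] (segments 1..3).
Segment 4 missing -> gap begins at byte 11951.
Cumulative ACK = next expected in-order byte = 10047 + 431 + 1045 + 428 = 11951

11951


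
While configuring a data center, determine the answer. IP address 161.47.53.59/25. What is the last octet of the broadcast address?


Given: IP = 161.47.53.59, prefix = /25
Host bits = 32 - 25 = 7
Network last octet = 59 AND mask = 0
Host part size = 2^7 - 1 = 127
Broadcast last octet = 0 OR 127 = 127

127


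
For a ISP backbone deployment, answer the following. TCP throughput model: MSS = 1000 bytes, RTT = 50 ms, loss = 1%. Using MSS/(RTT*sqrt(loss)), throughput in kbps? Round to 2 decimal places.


Given: MSS = 1000 bytes, RTT = 50 ms, loss = 1%
RTT in seconds = 50 / 1000 = 0.05
Loss rate = 1% = 0.01
sqrt(loss) = sqrt(0.01) = 0.1
Throughput (bytes/s) = 1000 / (0.05 * 0.1) = 200000.0000
Throughput (kbps) = 200000.0000 * 8 / 1000 = 1600.000000 -> 1600.00 kbps (2 dp)

1600.00


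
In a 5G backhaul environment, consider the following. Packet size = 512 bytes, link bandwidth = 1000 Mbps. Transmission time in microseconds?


Given: packet = 512 bytes, bandwidth = 1000 Mbps
Packet in bits = 512 * 8 = 4096 bits
Bandwidth = 1000 * 10^6 = 1000000000 bps
Time = 4096 / 1000000000 seconds
Time in us = 4096 * 10^6 / 1000000000 = 4.096

4.096


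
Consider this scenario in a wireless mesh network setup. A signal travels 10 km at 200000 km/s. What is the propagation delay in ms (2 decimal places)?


Given: distance = 10 km, speed = 200000 km/s
Delay = distance / speed = 10 / 200000 seconds
Delay in ms = 10 * 1000 / 200000
Delay = 0.0500 ms
Rounded to 2 dp = 0.05 ms

0.05


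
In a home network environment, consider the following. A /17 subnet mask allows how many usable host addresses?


Given: subnet mask /17
Host bits = 32 - 17 = 15
Total addresses = 2^15 = 32768
Usable hosts = 32768 - 2 (network + broadcast) = 32766

32766


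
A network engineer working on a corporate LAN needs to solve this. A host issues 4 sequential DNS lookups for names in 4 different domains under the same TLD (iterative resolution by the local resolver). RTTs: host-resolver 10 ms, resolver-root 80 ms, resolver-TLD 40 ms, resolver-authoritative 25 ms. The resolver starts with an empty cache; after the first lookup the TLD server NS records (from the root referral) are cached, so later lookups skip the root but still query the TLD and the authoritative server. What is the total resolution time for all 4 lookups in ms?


Lookup 1 (cold cache): local + root + TLD + auth = 10 + 80 + 40 + 25 = 155 ms
Lookups 2..4 (TLD NS cached -> skip root; new domain -> still ask TLD and auth): local + TLD + auth = 10 + 40 + 25 = 75 ms each
Remaining 3 lookups: 3 * 75 = 225 ms
Total = 155 + 225 = 380 ms

380


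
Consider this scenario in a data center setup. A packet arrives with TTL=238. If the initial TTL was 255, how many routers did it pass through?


Given: initial TTL = 255, received TTL = 238
Hops = initial TTL - received TTL
Hops = 255 - 238 = 17

17


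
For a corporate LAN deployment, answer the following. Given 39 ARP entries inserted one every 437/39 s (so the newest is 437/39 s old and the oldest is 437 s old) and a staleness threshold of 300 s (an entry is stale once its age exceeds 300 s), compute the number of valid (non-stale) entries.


Ages are k * 437/39 s for k = 1..39 (spacing = 11.2051 s).
Entry k is valid iff k * 437/39 <= 300 iff k <= 39 * 300 / 437 = 26.7735
n_valid = floor(26.7735) = 26
(n_stale = 39 - 26 = 13)

26


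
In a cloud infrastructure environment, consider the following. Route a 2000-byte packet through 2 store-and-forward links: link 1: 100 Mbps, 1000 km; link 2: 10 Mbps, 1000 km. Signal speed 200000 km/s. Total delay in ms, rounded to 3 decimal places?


Packet = 2000 bytes = 16000 bits. Store-and-forward: sum (t_trans + t_prop) per link.
Link 1: t_trans = 16000/(100*10^6) s = 0.1600 ms; t_prop = 1000/200000 s = 5.0000 ms; subtotal = 5.1600 ms
Link 2: t_trans = 16000/(10*10^6) s = 1.6000 ms; t_prop = 1000/200000 s = 5.0000 ms; subtotal = 6.6000 ms
End-to-end = 5.1600 + 6.6000 = 11.7600 ms -> 11.760 ms (3 dp)

11.760


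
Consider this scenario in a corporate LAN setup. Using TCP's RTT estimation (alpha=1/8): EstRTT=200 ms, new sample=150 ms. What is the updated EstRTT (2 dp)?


Given: EstRTT = 200 ms, SampleRTT = 150 ms, alpha = 1/8
New EstRTT = (1 - alpha) * EstRTT + alpha * SampleRTT
(7/8) * 200 = 175
(1/8) * 150 = 18.75
New EstRTT = 175 + 18.75 = 193.75 ms -> 193.75 ms (2 dp)

193.75


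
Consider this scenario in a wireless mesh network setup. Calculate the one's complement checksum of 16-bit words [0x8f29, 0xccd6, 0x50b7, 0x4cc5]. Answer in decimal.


Given words: [0x8f29, 0xccd6, 0x50b7, 0x4cc5]
Step 1: Sum all words
Raw sum = 36649 + 52438 + 20663 + 19653 = 129403
Step 2: Fold carry: (63867 + 1) = 63868
One's complement = ~63868 & 0xFFFF = 1667

1667


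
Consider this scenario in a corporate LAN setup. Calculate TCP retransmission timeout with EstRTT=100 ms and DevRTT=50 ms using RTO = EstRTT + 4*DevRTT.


Given: EstRTT = 100 ms, DevRTT = 50 ms
Timeout = EstRTT + 4 * DevRTT
4 * DevRTT = 4 * 50 = 200
Timeout = 100 + 200 = 300 ms

300


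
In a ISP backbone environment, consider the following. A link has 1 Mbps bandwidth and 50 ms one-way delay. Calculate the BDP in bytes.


Given: bandwidth = 1 Mbps, delay = 50 ms
BDP in bits = 1 * 10^6 * 50 / 1000
BDP in bits = 50000
BDP in bytes = 50000 / 8 = 6250

6250


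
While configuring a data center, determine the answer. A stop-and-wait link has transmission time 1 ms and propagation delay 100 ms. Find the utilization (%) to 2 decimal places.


Given: Ttrans = 1 ms, Tprop = 100 ms
RTT = 2 * Tprop = 2 * 100 = 200 ms
U = Ttrans / (Ttrans + RTT)
U = 1 / (1 + 200)
U = 1 / 201 = 0.004975
U% = 0.50%

0.50


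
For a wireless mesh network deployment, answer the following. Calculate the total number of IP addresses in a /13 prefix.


Given: CIDR prefix /13
Host bits = 32 - 13 = 19
Total addresses = 2^19 = 524288

524288


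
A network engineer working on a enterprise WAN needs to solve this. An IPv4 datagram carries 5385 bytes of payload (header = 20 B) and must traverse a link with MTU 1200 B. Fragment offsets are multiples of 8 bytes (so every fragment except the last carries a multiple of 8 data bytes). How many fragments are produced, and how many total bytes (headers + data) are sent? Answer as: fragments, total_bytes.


Max data per non-final fragment = floor((MTU - header)/8)*8 = floor((1200 - 20)/8)*8 = floor(1180/8)*8 = 1176 B
Final fragment needs no 8-byte alignment: it can carry up to MTU - header = 1180 B
Non-final fragments needed = ceil((payload - 1180) / 1176) = ceil(4205/1176) = ceil(3.5757) = 4
Number of fragments = 4 + 1 = 5
Fragment sizes (data): 4 * 1176 B + 681 B (last, 681 <= 1180 OK)
Total bytes sent = payload + n_frags * header = 5385 + 5*20 = 5385 + 100 = 5485 B

5, 5485


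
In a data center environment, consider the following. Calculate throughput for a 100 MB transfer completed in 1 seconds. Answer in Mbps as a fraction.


Given: file = 100 MB, time = 1 s
File in Mb = 100 * 8 = 800 Mb
Throughput = 800 / 1 Mbps
Throughput = 800 Mbps

800


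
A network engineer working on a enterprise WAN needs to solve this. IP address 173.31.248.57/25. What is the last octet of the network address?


Given: IP = 173.31.248.57, prefix = /25
Subnet mask = 255.255.255.128
Last octet of IP: 57
Last octet of mask: 128
Network last octet = 57 AND 128 = 0

0


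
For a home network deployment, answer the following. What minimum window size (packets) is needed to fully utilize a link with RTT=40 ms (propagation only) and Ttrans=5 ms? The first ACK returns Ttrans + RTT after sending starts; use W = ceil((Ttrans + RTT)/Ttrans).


Given: Ttrans = 5 ms, RTT = 40 ms (= 2 * Tprop, Tprop = 20 ms)
Time until first ACK returns = Ttrans + RTT = 5 + 40 = 45 ms
Need W * Ttrans >= Ttrans + RTT  ->  W >= (Ttrans + RTT) / Ttrans
(Ttrans + RTT) / Ttrans = 45 / 5 = 9
W_min = ceil(9) = 9

9


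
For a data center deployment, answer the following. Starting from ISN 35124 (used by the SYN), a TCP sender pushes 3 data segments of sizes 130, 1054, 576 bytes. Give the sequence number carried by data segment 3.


The SYN occupies sequence number ISN = 35124, so the first data byte is ISN + 1 = 35125.
SEQ of data segment i = (ISN + 1) + sum of payload sizes of segments 1..i-1.
Segment 1: SEQ = 35125, payload = 130 bytes
Segment 2: SEQ = 35255, payload = 1054 bytes
Segment 3: SEQ = 36309, payload = 576 bytes
SEQ of segment 3 = 35125 + 130 + 1054 = 36309

36309


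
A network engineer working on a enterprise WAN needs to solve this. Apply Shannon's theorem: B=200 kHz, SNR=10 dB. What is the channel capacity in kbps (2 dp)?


Given: B = 200 kHz, SNR = 10 dB
SNR linear = 10^(10/10) = 10
1 + SNR = 11
log2(11) = 3.4594316186
C = 200 * 1000 * 3.4594316186 = 691886.3237 bps
C = 691.886324 kbps -> 691.89 kbps (2 dp)

691.89


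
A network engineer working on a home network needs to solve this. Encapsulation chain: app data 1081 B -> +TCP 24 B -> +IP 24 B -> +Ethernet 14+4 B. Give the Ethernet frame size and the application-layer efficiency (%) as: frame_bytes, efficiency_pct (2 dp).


TCP segment = 1081 + 24 = 1105 B
IP packet = 1105 + 24 = 1129 B
Ethernet frame = 1129 + 14 + 4 = 1147 B
Efficiency = app / frame = 1081 / 1147 = 0.942459 = 94.2459% -> 94.25% (2 dp)

1147, 94.25


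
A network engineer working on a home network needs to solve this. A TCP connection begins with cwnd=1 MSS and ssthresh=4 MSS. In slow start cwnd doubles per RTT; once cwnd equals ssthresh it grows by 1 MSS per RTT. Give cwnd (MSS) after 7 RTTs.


RTT 0: cwnd = 1 MSS (initial)
RTT 1: cwnd = 2 MSS (slow start, doubled)
RTT 2: cwnd = 4 MSS (slow start, doubled)
RTT 3: cwnd = 5 MSS (congestion avoidance, +1)
RTT 4: cwnd = 6 MSS (congestion avoidance, +1)
RTT 5: cwnd = 7 MSS (congestion avoidance, +1)
RTT 6: cwnd = 8 MSS (congestion avoidance, +1)
RTT 7: cwnd = 9 MSS (congestion avoidance, +1)

9


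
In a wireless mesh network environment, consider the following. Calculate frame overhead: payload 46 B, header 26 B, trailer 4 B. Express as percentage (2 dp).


Given: payload = 46 B, header = 26 B, trailer = 4 B
Overhead bytes = header + trailer = 26 + 4 = 30
Total frame = payload + overhead = 46 + 30 = 76
Overhead % = 30 / 76 * 100 = 39.4737% -> 39.47% (2 dp)

39.47


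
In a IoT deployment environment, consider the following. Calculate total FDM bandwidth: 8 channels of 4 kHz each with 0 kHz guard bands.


Given: 8 channels, 4 kHz each, guard = 0 kHz
Channel bandwidth = 8 * 4 = 32 kHz
Guard bands = 7 gaps * 0 kHz = 0 kHz
Total = 32 + 0 = 32 kHz

32


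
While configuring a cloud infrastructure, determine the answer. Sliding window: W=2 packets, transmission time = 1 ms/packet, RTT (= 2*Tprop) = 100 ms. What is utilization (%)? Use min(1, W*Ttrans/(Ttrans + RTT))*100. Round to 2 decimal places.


Given: W = 2, Ttrans = 1 ms, RTT = 100 ms (= 2 * Tprop, Tprop = 50 ms)
Cycle time = Ttrans + RTT = 1 + 100 = 101 ms (first packet sent until its ACK returns)
W * Ttrans = 2 * 1 = 2 ms of sending per cycle
W * Ttrans / (Ttrans + RTT) = 2 / 101 = 0.019802
U = min(1, 0.019802) = 0.019802
U% = 1.98%

1.98


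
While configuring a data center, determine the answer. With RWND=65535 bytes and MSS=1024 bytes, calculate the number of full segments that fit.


Given: RWND = 65535 bytes, MSS = 1024 bytes
Full segments = floor(RWND / MSS)
Full segments = floor(65535 / 1024)
Full segments = floor(63.999) = 63

63


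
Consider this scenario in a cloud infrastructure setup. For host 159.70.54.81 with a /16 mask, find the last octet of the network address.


Given: IP = 159.70.54.81, prefix = /16
Subnet mask = 255.255.0.0
Last octet of IP: 81
Last octet of mask: 0
Network last octet = 81 AND 0 = 0

0


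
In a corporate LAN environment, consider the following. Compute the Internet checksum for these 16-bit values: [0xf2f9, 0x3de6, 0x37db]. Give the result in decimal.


Given words: [0xf2f9, 0x3de6, 0x37db]
Step 1: Sum all words
Raw sum = 62201 + 15846 + 14299 = 92346
Step 2: Fold carry: (26810 + 1) = 26811
One's complement = ~26811 & 0xFFFF = 38724

38724


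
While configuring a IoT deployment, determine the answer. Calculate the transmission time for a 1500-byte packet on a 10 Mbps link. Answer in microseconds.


Given: packet = 1500 bytes, bandwidth = 10 Mbps
Packet in bits = 1500 * 8 = 12000 bits
Bandwidth = 10 * 10^6 = 10000000 bps
Time = 12000 / 10000000 seconds
Time in us = 12000 * 10^6 / 10000000 = 1200

1200


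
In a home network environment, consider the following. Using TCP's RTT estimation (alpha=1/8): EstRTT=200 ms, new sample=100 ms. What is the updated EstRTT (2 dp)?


Given: EstRTT = 200 ms, SampleRTT = 100 ms, alpha = 1/8
New EstRTT = (1 - alpha) * EstRTT + alpha * SampleRTT
(7/8) * 200 = 175
(1/8) * 100 = 12.5
New EstRTT = 175 + 12.5 = 187.5 ms -> 187.50 ms (2 dp)

187.50


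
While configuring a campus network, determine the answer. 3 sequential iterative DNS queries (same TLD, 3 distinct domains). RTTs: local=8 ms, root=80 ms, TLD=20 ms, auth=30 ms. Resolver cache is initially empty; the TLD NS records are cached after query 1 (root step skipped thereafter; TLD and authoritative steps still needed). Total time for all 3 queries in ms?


Lookup 1 (cold cache): local + root + TLD + auth = 8 + 80 + 20 + 30 = 138 ms
Lookups 2..3 (TLD NS cached -> skip root; new domain -> still ask TLD and auth): local + TLD + auth = 8 + 20 + 30 = 58 ms each
Remaining 2 lookups: 2 * 58 = 116 ms
Total = 138 + 116 = 254 ms

254


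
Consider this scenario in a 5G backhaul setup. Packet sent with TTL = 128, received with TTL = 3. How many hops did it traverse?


Given: initial TTL = 128, received TTL = 3
Hops = initial TTL - received TTL
Hops = 128 - 3 = 125

125


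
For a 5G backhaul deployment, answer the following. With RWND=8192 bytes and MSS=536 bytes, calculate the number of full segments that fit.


Given: RWND = 8192 bytes, MSS = 536 bytes
Full segments = floor(RWND / MSS)
Full segments = floor(8192 / 536)
Full segments = floor(15.2836) = 15

15


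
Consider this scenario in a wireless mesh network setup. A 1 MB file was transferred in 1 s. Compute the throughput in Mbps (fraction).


Given: file = 1 MB, time = 1 s
File in Mb = 1 * 8 = 8 Mb
Throughput = 8 / 1 Mbps
Throughput = 8 Mbps

8


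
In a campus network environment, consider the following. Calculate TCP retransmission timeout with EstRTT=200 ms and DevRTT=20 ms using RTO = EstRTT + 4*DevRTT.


Given: EstRTT = 200 ms, DevRTT = 20 ms
Timeout = EstRTT + 4 * DevRTT
4 * DevRTT = 4 * 20 = 80
Timeout = 200 + 80 = 280 ms

280


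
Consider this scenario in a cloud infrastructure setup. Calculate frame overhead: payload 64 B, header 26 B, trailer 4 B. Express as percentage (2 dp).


Given: payload = 64 B, header = 26 B, trailer = 4 B
Overhead bytes = header + trailer = 26 + 4 = 30
Total frame = payload + overhead = 64 + 30 = 94
Overhead % = 30 / 94 * 100 = 31.9149% -> 31.91% (2 dp)

31.91


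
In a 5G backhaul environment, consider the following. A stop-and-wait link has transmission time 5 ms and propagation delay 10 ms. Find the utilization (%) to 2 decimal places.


Given: Ttrans = 5 ms, Tprop = 10 ms
RTT = 2 * Tprop = 2 * 10 = 20 ms
U = Ttrans / (Ttrans + RTT)
U = 5 / (5 + 20)
U = 5 / 25 = 0.2
U% = 20.00%

20.00
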